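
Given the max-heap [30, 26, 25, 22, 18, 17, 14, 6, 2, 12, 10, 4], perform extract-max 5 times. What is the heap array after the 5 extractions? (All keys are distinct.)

extract-max #1 returns 30:
  remove root 30; move last element 4 to root → [4, 26, 25, 22, 18, 17, 14, 6, 2, 12, 10]
  4 vs larger child 26 at index 1, swap → [26, 4, 25, 22, 18, 17, 14, 6, 2, 12, 10]
  4 vs larger child 22 at index 3, swap → [26, 22, 25, 4, 18, 17, 14, 6, 2, 12, 10]
  4 vs larger child 6 at index 7, swap → [26, 22, 25, 6, 18, 17, 14, 4, 2, 12, 10]
extract-max #2 returns 26:
  remove root 26; move last element 10 to root → [10, 22, 25, 6, 18, 17, 14, 4, 2, 12]
  10 vs larger child 25 at index 2, swap → [25, 22, 10, 6, 18, 17, 14, 4, 2, 12]
  10 vs larger child 17 at index 5, swap → [25, 22, 17, 6, 18, 10, 14, 4, 2, 12]
extract-max #3 returns 25:
  remove root 25; move last element 12 to root → [12, 22, 17, 6, 18, 10, 14, 4, 2]
  12 vs larger child 22 at index 1, swap → [22, 12, 17, 6, 18, 10, 14, 4, 2]
  12 vs larger child 18 at index 4, swap → [22, 18, 17, 6, 12, 10, 14, 4, 2]
extract-max #4 returns 22:
  remove root 22; move last element 2 to root → [2, 18, 17, 6, 12, 10, 14, 4]
  2 vs larger child 18 at index 1, swap → [18, 2, 17, 6, 12, 10, 14, 4]
  2 vs larger child 12 at index 4, swap → [18, 12, 17, 6, 2, 10, 14, 4]
extract-max #5 returns 18:
  remove root 18; move last element 4 to root → [4, 12, 17, 6, 2, 10, 14]
  4 vs larger child 17 at index 2, swap → [17, 12, 4, 6, 2, 10, 14]
  4 vs larger child 14 at index 6, swap → [17, 12, 14, 6, 2, 10, 4]

[17, 12, 14, 6, 2, 10, 4]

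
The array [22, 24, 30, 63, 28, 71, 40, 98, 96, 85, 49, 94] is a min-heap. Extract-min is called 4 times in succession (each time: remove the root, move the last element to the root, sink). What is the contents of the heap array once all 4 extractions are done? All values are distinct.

extract-min #1 returns 22:
  remove root 22; move last element 94 to root → [94, 24, 30, 63, 28, 71, 40, 98, 96, 85, 49]
  94 vs smaller child 24 at index 1, swap → [24, 94, 30, 63, 28, 71, 40, 98, 96, 85, 49]
  94 vs smaller child 28 at index 4, swap → [24, 28, 30, 63, 94, 71, 40, 98, 96, 85, 49]
  94 vs smaller child 49 at index 10, swap → [24, 28, 30, 63, 49, 71, 40, 98, 96, 85, 94]
extract-min #2 returns 24:
  remove root 24; move last element 94 to root → [94, 28, 30, 63, 49, 71, 40, 98, 96, 85]
  94 vs smaller child 28 at index 1, swap → [28, 94, 30, 63, 49, 71, 40, 98, 96, 85]
  94 vs smaller child 49 at index 4, swap → [28, 49, 30, 63, 94, 71, 40, 98, 96, 85]
  94 vs only child 85 at index 9, swap → [28, 49, 30, 63, 85, 71, 40, 98, 96, 94]
extract-min #3 returns 28:
  remove root 28; move last element 94 to root → [94, 49, 30, 63, 85, 71, 40, 98, 96]
  94 vs smaller child 30 at index 2, swap → [30, 49, 94, 63, 85, 71, 40, 98, 96]
  94 vs smaller child 40 at index 6, swap → [30, 49, 40, 63, 85, 71, 94, 98, 96]
extract-min #4 returns 30:
  remove root 30; move last element 96 to root → [96, 49, 40, 63, 85, 71, 94, 98]
  96 vs smaller child 40 at index 2, swap → [40, 49, 96, 63, 85, 71, 94, 98]
  96 vs smaller child 71 at index 5, swap → [40, 49, 71, 63, 85, 96, 94, 98]

[40, 49, 71, 63, 85, 96, 94, 98]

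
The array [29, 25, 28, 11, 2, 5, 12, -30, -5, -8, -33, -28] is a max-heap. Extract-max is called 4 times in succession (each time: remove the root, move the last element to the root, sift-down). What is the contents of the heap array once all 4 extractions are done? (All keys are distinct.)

[11, 2, 5, -5, -33, -8, -28, -30]

extract-max #1 returns 29:
  remove root 29; move last element -28 to root → [-28, 25, 28, 11, 2, 5, 12, -30, -5, -8, -33]
  -28 vs larger child 28 at index 2, swap → [28, 25, -28, 11, 2, 5, 12, -30, -5, -8, -33]
  -28 vs larger child 12 at index 6, swap → [28, 25, 12, 11, 2, 5, -28, -30, -5, -8, -33]
extract-max #2 returns 28:
  remove root 28; move last element -33 to root → [-33, 25, 12, 11, 2, 5, -28, -30, -5, -8]
  -33 vs larger child 25 at index 1, swap → [25, -33, 12, 11, 2, 5, -28, -30, -5, -8]
  -33 vs larger child 11 at index 3, swap → [25, 11, 12, -33, 2, 5, -28, -30, -5, -8]
  -33 vs larger child -5 at index 8, swap → [25, 11, 12, -5, 2, 5, -28, -30, -33, -8]
extract-max #3 returns 25:
  remove root 25; move last element -8 to root → [-8, 11, 12, -5, 2, 5, -28, -30, -33]
  -8 vs larger child 12 at index 2, swap → [12, 11, -8, -5, 2, 5, -28, -30, -33]
  -8 vs larger child 5 at index 5, swap → [12, 11, 5, -5, 2, -8, -28, -30, -33]
extract-max #4 returns 12:
  remove root 12; move last element -33 to root → [-33, 11, 5, -5, 2, -8, -28, -30]
  -33 vs larger child 11 at index 1, swap → [11, -33, 5, -5, 2, -8, -28, -30]
  -33 vs larger child 2 at index 4, swap → [11, 2, 5, -5, -33, -8, -28, -30]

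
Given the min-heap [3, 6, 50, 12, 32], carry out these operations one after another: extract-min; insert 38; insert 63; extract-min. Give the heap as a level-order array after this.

[12, 32, 50, 63, 38]

extract-min → returns 3:
  remove root 3; move last element 32 to root → [32, 6, 50, 12]
  32 vs smaller child 6 at index 1, swap → [6, 32, 50, 12]
  32 vs only child 12 at index 3, swap → [6, 12, 50, 32]
insert 38:
  append 38 at index 4 → [6, 12, 50, 32, 38] (no swap needed)
insert 63:
  append 63 at index 5 → [6, 12, 50, 32, 38, 63] (no swap needed)
extract-min → returns 6:
  remove root 6; move last element 63 to root → [63, 12, 50, 32, 38]
  63 vs smaller child 12 at index 1, swap → [12, 63, 50, 32, 38]
  63 vs smaller child 32 at index 3, swap → [12, 32, 50, 63, 38]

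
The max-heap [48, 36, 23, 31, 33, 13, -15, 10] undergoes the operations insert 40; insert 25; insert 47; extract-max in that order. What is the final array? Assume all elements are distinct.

[47, 40, 23, 36, 33, 13, -15, 10, 31, 25]

insert 40:
  append 40 at index 8 → [48, 36, 23, 31, 33, 13, -15, 10, 40]
  40 > parent 31 at index 3, swap → [48, 36, 23, 40, 33, 13, -15, 10, 31]
  40 > parent 36 at index 1, swap → [48, 40, 23, 36, 33, 13, -15, 10, 31]
insert 25:
  append 25 at index 9 → [48, 40, 23, 36, 33, 13, -15, 10, 31, 25] (no swap needed)
insert 47:
  append 47 at index 10 → [48, 40, 23, 36, 33, 13, -15, 10, 31, 25, 47]
  47 > parent 33 at index 4, swap → [48, 40, 23, 36, 47, 13, -15, 10, 31, 25, 33]
  47 > parent 40 at index 1, swap → [48, 47, 23, 36, 40, 13, -15, 10, 31, 25, 33]
extract-max → returns 48:
  remove root 48; move last element 33 to root → [33, 47, 23, 36, 40, 13, -15, 10, 31, 25]
  33 vs larger child 47 at index 1, swap → [47, 33, 23, 36, 40, 13, -15, 10, 31, 25]
  33 vs larger child 40 at index 4, swap → [47, 40, 23, 36, 33, 13, -15, 10, 31, 25]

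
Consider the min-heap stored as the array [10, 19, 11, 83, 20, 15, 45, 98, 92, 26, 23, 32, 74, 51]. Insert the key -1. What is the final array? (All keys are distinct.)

append -1 at index 14 → [10, 19, 11, 83, 20, 15, 45, 98, 92, 26, 23, 32, 74, 51, -1]
-1 < parent 45 at index 6, swap → [10, 19, 11, 83, 20, 15, -1, 98, 92, 26, 23, 32, 74, 51, 45]
-1 < parent 11 at index 2, swap → [10, 19, -1, 83, 20, 15, 11, 98, 92, 26, 23, 32, 74, 51, 45]
-1 < parent 10 at index 0, swap → [-1, 19, 10, 83, 20, 15, 11, 98, 92, 26, 23, 32, 74, 51, 45]

[-1, 19, 10, 83, 20, 15, 11, 98, 92, 26, 23, 32, 74, 51, 45]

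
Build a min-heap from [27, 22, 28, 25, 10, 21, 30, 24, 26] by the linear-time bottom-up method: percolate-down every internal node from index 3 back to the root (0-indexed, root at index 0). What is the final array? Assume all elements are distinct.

[10, 22, 21, 24, 27, 28, 30, 25, 26]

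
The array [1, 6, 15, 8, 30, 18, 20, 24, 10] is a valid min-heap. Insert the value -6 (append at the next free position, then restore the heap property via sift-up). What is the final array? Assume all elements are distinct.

append -6 at index 9 → [1, 6, 15, 8, 30, 18, 20, 24, 10, -6]
-6 < parent 30 at index 4, swap → [1, 6, 15, 8, -6, 18, 20, 24, 10, 30]
-6 < parent 6 at index 1, swap → [1, -6, 15, 8, 6, 18, 20, 24, 10, 30]
-6 < parent 1 at index 0, swap → [-6, 1, 15, 8, 6, 18, 20, 24, 10, 30]

[-6, 1, 15, 8, 6, 18, 20, 24, 10, 30]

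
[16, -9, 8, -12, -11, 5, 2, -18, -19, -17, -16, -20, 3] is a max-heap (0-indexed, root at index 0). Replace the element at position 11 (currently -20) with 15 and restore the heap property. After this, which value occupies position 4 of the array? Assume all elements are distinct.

set index 11 from -20 to 15 → [16, -9, 8, -12, -11, 5, 2, -18, -19, -17, -16, 15, 3]
15 > parent 5 at index 5, swap → [16, -9, 8, -12, -11, 15, 2, -18, -19, -17, -16, 5, 3]
15 > parent 8 at index 2, swap → [16, -9, 15, -12, -11, 8, 2, -18, -19, -17, -16, 5, 3]
resulting array: [16, -9, 15, -12, -11, 8, 2, -18, -19, -17, -16, 5, 3]

-11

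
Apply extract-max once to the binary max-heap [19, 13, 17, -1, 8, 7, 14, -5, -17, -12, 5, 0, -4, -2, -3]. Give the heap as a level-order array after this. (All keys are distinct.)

[17, 13, 14, -1, 8, 7, -2, -5, -17, -12, 5, 0, -4, -3]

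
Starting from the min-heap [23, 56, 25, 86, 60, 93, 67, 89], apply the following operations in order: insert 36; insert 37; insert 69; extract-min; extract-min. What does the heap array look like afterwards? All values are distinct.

[36, 37, 67, 56, 60, 93, 69, 89, 86]

insert 36:
  append 36 at index 8 → [23, 56, 25, 86, 60, 93, 67, 89, 36]
  36 < parent 86 at index 3, swap → [23, 56, 25, 36, 60, 93, 67, 89, 86]
  36 < parent 56 at index 1, swap → [23, 36, 25, 56, 60, 93, 67, 89, 86]
insert 37:
  append 37 at index 9 → [23, 36, 25, 56, 60, 93, 67, 89, 86, 37]
  37 < parent 60 at index 4, swap → [23, 36, 25, 56, 37, 93, 67, 89, 86, 60]
insert 69:
  append 69 at index 10 → [23, 36, 25, 56, 37, 93, 67, 89, 86, 60, 69] (no swap needed)
extract-min → returns 23:
  remove root 23; move last element 69 to root → [69, 36, 25, 56, 37, 93, 67, 89, 86, 60]
  69 vs smaller child 25 at index 2, swap → [25, 36, 69, 56, 37, 93, 67, 89, 86, 60]
  69 vs smaller child 67 at index 6, swap → [25, 36, 67, 56, 37, 93, 69, 89, 86, 60]
extract-min → returns 25:
  remove root 25; move last element 60 to root → [60, 36, 67, 56, 37, 93, 69, 89, 86]
  60 vs smaller child 36 at index 1, swap → [36, 60, 67, 56, 37, 93, 69, 89, 86]
  60 vs smaller child 37 at index 4, swap → [36, 37, 67, 56, 60, 93, 69, 89, 86]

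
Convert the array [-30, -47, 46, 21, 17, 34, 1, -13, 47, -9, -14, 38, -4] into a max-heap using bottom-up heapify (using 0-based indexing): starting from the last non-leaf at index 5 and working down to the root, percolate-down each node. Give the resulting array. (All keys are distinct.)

[47, 21, 46, -13, 17, 38, 1, -30, -47, -9, -14, 34, -4]

sift down from index 5:
  34 vs larger child 38 at index 11, swap → [-30, -47, 46, 21, 17, 38, 1, -13, 47, -9, -14, 34, -4]
sift down from index 4: already satisfies heap property
sift down from index 3:
  21 vs larger child 47 at index 8, swap → [-30, -47, 46, 47, 17, 38, 1, -13, 21, -9, -14, 34, -4]
sift down from index 2: already satisfies heap property
sift down from index 1:
  -47 vs larger child 47 at index 3, swap → [-30, 47, 46, -47, 17, 38, 1, -13, 21, -9, -14, 34, -4]
  -47 vs larger child 21 at index 8, swap → [-30, 47, 46, 21, 17, 38, 1, -13, -47, -9, -14, 34, -4]
sift down from index 0:
  -30 vs larger child 47 at index 1, swap → [47, -30, 46, 21, 17, 38, 1, -13, -47, -9, -14, 34, -4]
  -30 vs larger child 21 at index 3, swap → [47, 21, 46, -30, 17, 38, 1, -13, -47, -9, -14, 34, -4]
  -30 vs larger child -13 at index 7, swap → [47, 21, 46, -13, 17, 38, 1, -30, -47, -9, -14, 34, -4]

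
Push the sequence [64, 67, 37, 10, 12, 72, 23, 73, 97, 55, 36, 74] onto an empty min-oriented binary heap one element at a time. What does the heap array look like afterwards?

Insert 64:
  append 64 at index 0 → [64] (no swap needed)
Insert 67:
  append 67 at index 1 → [64, 67] (no swap needed)
Insert 37:
  append 37 at index 2 → [64, 67, 37]
  37 < parent 64 at index 0, swap → [37, 67, 64]
Insert 10:
  append 10 at index 3 → [37, 67, 64, 10]
  10 < parent 67 at index 1, swap → [37, 10, 64, 67]
  10 < parent 37 at index 0, swap → [10, 37, 64, 67]
Insert 12:
  append 12 at index 4 → [10, 37, 64, 67, 12]
  12 < parent 37 at index 1, swap → [10, 12, 64, 67, 37]
Insert 72:
  append 72 at index 5 → [10, 12, 64, 67, 37, 72] (no swap needed)
Insert 23:
  append 23 at index 6 → [10, 12, 64, 67, 37, 72, 23]
  23 < parent 64 at index 2, swap → [10, 12, 23, 67, 37, 72, 64]
Insert 73:
  append 73 at index 7 → [10, 12, 23, 67, 37, 72, 64, 73] (no swap needed)
Insert 97:
  append 97 at index 8 → [10, 12, 23, 67, 37, 72, 64, 73, 97] (no swap needed)
Insert 55:
  append 55 at index 9 → [10, 12, 23, 67, 37, 72, 64, 73, 97, 55] (no swap needed)
Insert 36:
  append 36 at index 10 → [10, 12, 23, 67, 37, 72, 64, 73, 97, 55, 36]
  36 < parent 37 at index 4, swap → [10, 12, 23, 67, 36, 72, 64, 73, 97, 55, 37]
Insert 74:
  append 74 at index 11 → [10, 12, 23, 67, 36, 72, 64, 73, 97, 55, 37, 74] (no swap needed)

[10, 12, 23, 67, 36, 72, 64, 73, 97, 55, 37, 74]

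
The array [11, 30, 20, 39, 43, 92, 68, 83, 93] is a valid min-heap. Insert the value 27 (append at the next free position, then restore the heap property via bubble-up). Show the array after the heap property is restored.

[11, 27, 20, 39, 30, 92, 68, 83, 93, 43]

append 27 at index 9 → [11, 30, 20, 39, 43, 92, 68, 83, 93, 27]
27 < parent 43 at index 4, swap → [11, 30, 20, 39, 27, 92, 68, 83, 93, 43]
27 < parent 30 at index 1, swap → [11, 27, 20, 39, 30, 92, 68, 83, 93, 43]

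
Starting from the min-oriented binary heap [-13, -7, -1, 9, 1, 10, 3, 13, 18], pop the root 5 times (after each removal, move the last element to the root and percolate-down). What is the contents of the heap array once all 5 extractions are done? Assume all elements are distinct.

extract-min #1 returns -13:
  remove root -13; move last element 18 to root → [18, -7, -1, 9, 1, 10, 3, 13]
  18 vs smaller child -7 at index 1, swap → [-7, 18, -1, 9, 1, 10, 3, 13]
  18 vs smaller child 1 at index 4, swap → [-7, 1, -1, 9, 18, 10, 3, 13]
extract-min #2 returns -7:
  remove root -7; move last element 13 to root → [13, 1, -1, 9, 18, 10, 3]
  13 vs smaller child -1 at index 2, swap → [-1, 1, 13, 9, 18, 10, 3]
  13 vs smaller child 3 at index 6, swap → [-1, 1, 3, 9, 18, 10, 13]
extract-min #3 returns -1:
  remove root -1; move last element 13 to root → [13, 1, 3, 9, 18, 10]
  13 vs smaller child 1 at index 1, swap → [1, 13, 3, 9, 18, 10]
  13 vs smaller child 9 at index 3, swap → [1, 9, 3, 13, 18, 10]
extract-min #4 returns 1:
  remove root 1; move last element 10 to root → [10, 9, 3, 13, 18]
  10 vs smaller child 3 at index 2, swap → [3, 9, 10, 13, 18]
extract-min #5 returns 3:
  remove root 3; move last element 18 to root → [18, 9, 10, 13]
  18 vs smaller child 9 at index 1, swap → [9, 18, 10, 13]
  18 vs only child 13 at index 3, swap → [9, 13, 10, 18]

[9, 13, 10, 18]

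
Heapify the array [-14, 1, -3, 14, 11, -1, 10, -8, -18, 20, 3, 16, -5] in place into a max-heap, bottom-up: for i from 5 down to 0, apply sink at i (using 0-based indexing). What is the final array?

sift down from index 5:
  -1 vs larger child 16 at index 11, swap → [-14, 1, -3, 14, 11, 16, 10, -8, -18, 20, 3, -1, -5]
sift down from index 4:
  11 vs larger child 20 at index 9, swap → [-14, 1, -3, 14, 20, 16, 10, -8, -18, 11, 3, -1, -5]
sift down from index 3: already satisfies heap property
sift down from index 2:
  -3 vs larger child 16 at index 5, swap → [-14, 1, 16, 14, 20, -3, 10, -8, -18, 11, 3, -1, -5]
  -3 vs larger child -1 at index 11, swap → [-14, 1, 16, 14, 20, -1, 10, -8, -18, 11, 3, -3, -5]
sift down from index 1:
  1 vs larger child 20 at index 4, swap → [-14, 20, 16, 14, 1, -1, 10, -8, -18, 11, 3, -3, -5]
  1 vs larger child 11 at index 9, swap → [-14, 20, 16, 14, 11, -1, 10, -8, -18, 1, 3, -3, -5]
sift down from index 0:
  -14 vs larger child 20 at index 1, swap → [20, -14, 16, 14, 11, -1, 10, -8, -18, 1, 3, -3, -5]
  -14 vs larger child 14 at index 3, swap → [20, 14, 16, -14, 11, -1, 10, -8, -18, 1, 3, -3, -5]
  -14 vs larger child -8 at index 7, swap → [20, 14, 16, -8, 11, -1, 10, -14, -18, 1, 3, -3, -5]

[20, 14, 16, -8, 11, -1, 10, -14, -18, 1, 3, -3, -5]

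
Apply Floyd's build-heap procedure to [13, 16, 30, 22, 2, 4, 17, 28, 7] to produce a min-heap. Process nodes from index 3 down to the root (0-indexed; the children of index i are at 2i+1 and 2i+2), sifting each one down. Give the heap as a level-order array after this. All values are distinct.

[2, 7, 4, 13, 16, 30, 17, 28, 22]

sift down from index 3:
  22 vs smaller child 7 at index 8, swap → [13, 16, 30, 7, 2, 4, 17, 28, 22]
sift down from index 2:
  30 vs smaller child 4 at index 5, swap → [13, 16, 4, 7, 2, 30, 17, 28, 22]
sift down from index 1:
  16 vs smaller child 2 at index 4, swap → [13, 2, 4, 7, 16, 30, 17, 28, 22]
sift down from index 0:
  13 vs smaller child 2 at index 1, swap → [2, 13, 4, 7, 16, 30, 17, 28, 22]
  13 vs smaller child 7 at index 3, swap → [2, 7, 4, 13, 16, 30, 17, 28, 22]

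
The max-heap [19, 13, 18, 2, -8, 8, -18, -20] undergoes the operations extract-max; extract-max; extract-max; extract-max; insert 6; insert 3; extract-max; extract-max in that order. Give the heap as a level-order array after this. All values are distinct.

[2, -8, -20, -18]

extract-max → returns 19:
  remove root 19; move last element -20 to root → [-20, 13, 18, 2, -8, 8, -18]
  -20 vs larger child 18 at index 2, swap → [18, 13, -20, 2, -8, 8, -18]
  -20 vs larger child 8 at index 5, swap → [18, 13, 8, 2, -8, -20, -18]
extract-max → returns 18:
  remove root 18; move last element -18 to root → [-18, 13, 8, 2, -8, -20]
  -18 vs larger child 13 at index 1, swap → [13, -18, 8, 2, -8, -20]
  -18 vs larger child 2 at index 3, swap → [13, 2, 8, -18, -8, -20]
extract-max → returns 13:
  remove root 13; move last element -20 to root → [-20, 2, 8, -18, -8]
  -20 vs larger child 8 at index 2, swap → [8, 2, -20, -18, -8]
extract-max → returns 8:
  remove root 8; move last element -8 to root → [-8, 2, -20, -18]
  -8 vs larger child 2 at index 1, swap → [2, -8, -20, -18]
insert 6:
  append 6 at index 4 → [2, -8, -20, -18, 6]
  6 > parent -8 at index 1, swap → [2, 6, -20, -18, -8]
  6 > parent 2 at index 0, swap → [6, 2, -20, -18, -8]
insert 3:
  append 3 at index 5 → [6, 2, -20, -18, -8, 3]
  3 > parent -20 at index 2, swap → [6, 2, 3, -18, -8, -20]
extract-max → returns 6:
  remove root 6; move last element -20 to root → [-20, 2, 3, -18, -8]
  -20 vs larger child 3 at index 2, swap → [3, 2, -20, -18, -8]
extract-max → returns 3:
  remove root 3; move last element -8 to root → [-8, 2, -20, -18]
  -8 vs larger child 2 at index 1, swap → [2, -8, -20, -18]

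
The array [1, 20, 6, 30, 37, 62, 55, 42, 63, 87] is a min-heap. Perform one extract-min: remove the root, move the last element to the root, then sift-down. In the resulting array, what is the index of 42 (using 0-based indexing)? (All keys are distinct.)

7

remove root 1; move last element 87 to root → [87, 20, 6, 30, 37, 62, 55, 42, 63]
87 vs smaller child 6 at index 2, swap → [6, 20, 87, 30, 37, 62, 55, 42, 63]
87 vs smaller child 55 at index 6, swap → [6, 20, 55, 30, 37, 62, 87, 42, 63]
resulting array: [6, 20, 55, 30, 37, 62, 87, 42, 63]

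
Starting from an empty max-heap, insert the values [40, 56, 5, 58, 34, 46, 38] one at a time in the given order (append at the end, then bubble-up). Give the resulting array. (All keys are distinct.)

Insert 40:
  append 40 at index 0 → [40] (no swap needed)
Insert 56:
  append 56 at index 1 → [40, 56]
  56 > parent 40 at index 0, swap → [56, 40]
Insert 5:
  append 5 at index 2 → [56, 40, 5] (no swap needed)
Insert 58:
  append 58 at index 3 → [56, 40, 5, 58]
  58 > parent 40 at index 1, swap → [56, 58, 5, 40]
  58 > parent 56 at index 0, swap → [58, 56, 5, 40]
Insert 34:
  append 34 at index 4 → [58, 56, 5, 40, 34] (no swap needed)
Insert 46:
  append 46 at index 5 → [58, 56, 5, 40, 34, 46]
  46 > parent 5 at index 2, swap → [58, 56, 46, 40, 34, 5]
Insert 38:
  append 38 at index 6 → [58, 56, 46, 40, 34, 5, 38] (no swap needed)

[58, 56, 46, 40, 34, 5, 38]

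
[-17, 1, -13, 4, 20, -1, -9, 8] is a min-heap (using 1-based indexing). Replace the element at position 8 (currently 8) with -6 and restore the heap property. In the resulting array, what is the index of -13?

set index 8 from 8 to -6 → [-17, 1, -13, 4, 20, -1, -9, -6]
-6 < parent 4 at index 4, swap → [-17, 1, -13, -6, 20, -1, -9, 4]
-6 < parent 1 at index 2, swap → [-17, -6, -13, 1, 20, -1, -9, 4]
resulting array: [-17, -6, -13, 1, 20, -1, -9, 4]

3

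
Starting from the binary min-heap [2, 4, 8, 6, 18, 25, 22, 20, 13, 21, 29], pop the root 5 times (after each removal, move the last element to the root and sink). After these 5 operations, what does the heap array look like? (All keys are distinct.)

extract-min #1 returns 2:
  remove root 2; move last element 29 to root → [29, 4, 8, 6, 18, 25, 22, 20, 13, 21]
  29 vs smaller child 4 at index 1, swap → [4, 29, 8, 6, 18, 25, 22, 20, 13, 21]
  29 vs smaller child 6 at index 3, swap → [4, 6, 8, 29, 18, 25, 22, 20, 13, 21]
  29 vs smaller child 13 at index 8, swap → [4, 6, 8, 13, 18, 25, 22, 20, 29, 21]
extract-min #2 returns 4:
  remove root 4; move last element 21 to root → [21, 6, 8, 13, 18, 25, 22, 20, 29]
  21 vs smaller child 6 at index 1, swap → [6, 21, 8, 13, 18, 25, 22, 20, 29]
  21 vs smaller child 13 at index 3, swap → [6, 13, 8, 21, 18, 25, 22, 20, 29]
  21 vs smaller child 20 at index 7, swap → [6, 13, 8, 20, 18, 25, 22, 21, 29]
extract-min #3 returns 6:
  remove root 6; move last element 29 to root → [29, 13, 8, 20, 18, 25, 22, 21]
  29 vs smaller child 8 at index 2, swap → [8, 13, 29, 20, 18, 25, 22, 21]
  29 vs smaller child 22 at index 6, swap → [8, 13, 22, 20, 18, 25, 29, 21]
extract-min #4 returns 8:
  remove root 8; move last element 21 to root → [21, 13, 22, 20, 18, 25, 29]
  21 vs smaller child 13 at index 1, swap → [13, 21, 22, 20, 18, 25, 29]
  21 vs smaller child 18 at index 4, swap → [13, 18, 22, 20, 21, 25, 29]
extract-min #5 returns 13:
  remove root 13; move last element 29 to root → [29, 18, 22, 20, 21, 25]
  29 vs smaller child 18 at index 1, swap → [18, 29, 22, 20, 21, 25]
  29 vs smaller child 20 at index 3, swap → [18, 20, 22, 29, 21, 25]

[18, 20, 22, 29, 21, 25]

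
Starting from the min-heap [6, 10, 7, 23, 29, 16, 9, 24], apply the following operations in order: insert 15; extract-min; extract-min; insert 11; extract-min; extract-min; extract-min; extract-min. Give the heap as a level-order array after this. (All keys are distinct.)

insert 15:
  append 15 at index 8 → [6, 10, 7, 23, 29, 16, 9, 24, 15]
  15 < parent 23 at index 3, swap → [6, 10, 7, 15, 29, 16, 9, 24, 23]
extract-min → returns 6:
  remove root 6; move last element 23 to root → [23, 10, 7, 15, 29, 16, 9, 24]
  23 vs smaller child 7 at index 2, swap → [7, 10, 23, 15, 29, 16, 9, 24]
  23 vs smaller child 9 at index 6, swap → [7, 10, 9, 15, 29, 16, 23, 24]
extract-min → returns 7:
  remove root 7; move last element 24 to root → [24, 10, 9, 15, 29, 16, 23]
  24 vs smaller child 9 at index 2, swap → [9, 10, 24, 15, 29, 16, 23]
  24 vs smaller child 16 at index 5, swap → [9, 10, 16, 15, 29, 24, 23]
insert 11:
  append 11 at index 7 → [9, 10, 16, 15, 29, 24, 23, 11]
  11 < parent 15 at index 3, swap → [9, 10, 16, 11, 29, 24, 23, 15]
extract-min → returns 9:
  remove root 9; move last element 15 to root → [15, 10, 16, 11, 29, 24, 23]
  15 vs smaller child 10 at index 1, swap → [10, 15, 16, 11, 29, 24, 23]
  15 vs smaller child 11 at index 3, swap → [10, 11, 16, 15, 29, 24, 23]
extract-min → returns 10:
  remove root 10; move last element 23 to root → [23, 11, 16, 15, 29, 24]
  23 vs smaller child 11 at index 1, swap → [11, 23, 16, 15, 29, 24]
  23 vs smaller child 15 at index 3, swap → [11, 15, 16, 23, 29, 24]
extract-min → returns 11:
  remove root 11; move last element 24 to root → [24, 15, 16, 23, 29]
  24 vs smaller child 15 at index 1, swap → [15, 24, 16, 23, 29]
  24 vs smaller child 23 at index 3, swap → [15, 23, 16, 24, 29]
extract-min → returns 15:
  remove root 15; move last element 29 to root → [29, 23, 16, 24]
  29 vs smaller child 16 at index 2, swap → [16, 23, 29, 24]

[16, 23, 29, 24]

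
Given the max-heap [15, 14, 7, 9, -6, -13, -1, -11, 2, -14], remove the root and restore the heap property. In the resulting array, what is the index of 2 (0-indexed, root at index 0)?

3

remove root 15; move last element -14 to root → [-14, 14, 7, 9, -6, -13, -1, -11, 2]
-14 vs larger child 14 at index 1, swap → [14, -14, 7, 9, -6, -13, -1, -11, 2]
-14 vs larger child 9 at index 3, swap → [14, 9, 7, -14, -6, -13, -1, -11, 2]
-14 vs larger child 2 at index 8, swap → [14, 9, 7, 2, -6, -13, -1, -11, -14]
resulting array: [14, 9, 7, 2, -6, -13, -1, -11, -14]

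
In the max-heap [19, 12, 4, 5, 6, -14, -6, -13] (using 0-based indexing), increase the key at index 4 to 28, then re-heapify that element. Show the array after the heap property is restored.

set index 4 from 6 to 28 → [19, 12, 4, 5, 28, -14, -6, -13]
28 > parent 12 at index 1, swap → [19, 28, 4, 5, 12, -14, -6, -13]
28 > parent 19 at index 0, swap → [28, 19, 4, 5, 12, -14, -6, -13]

[28, 19, 4, 5, 12, -14, -6, -13]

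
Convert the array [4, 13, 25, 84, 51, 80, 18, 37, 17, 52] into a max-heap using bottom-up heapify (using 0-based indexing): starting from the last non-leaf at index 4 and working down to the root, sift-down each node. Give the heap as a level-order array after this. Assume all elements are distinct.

sift down from index 4:
  51 vs only child 52 at index 9, swap → [4, 13, 25, 84, 52, 80, 18, 37, 17, 51]
sift down from index 3: already satisfies heap property
sift down from index 2:
  25 vs larger child 80 at index 5, swap → [4, 13, 80, 84, 52, 25, 18, 37, 17, 51]
sift down from index 1:
  13 vs larger child 84 at index 3, swap → [4, 84, 80, 13, 52, 25, 18, 37, 17, 51]
  13 vs larger child 37 at index 7, swap → [4, 84, 80, 37, 52, 25, 18, 13, 17, 51]
sift down from index 0:
  4 vs larger child 84 at index 1, swap → [84, 4, 80, 37, 52, 25, 18, 13, 17, 51]
  4 vs larger child 52 at index 4, swap → [84, 52, 80, 37, 4, 25, 18, 13, 17, 51]
  4 vs only child 51 at index 9, swap → [84, 52, 80, 37, 51, 25, 18, 13, 17, 4]

[84, 52, 80, 37, 51, 25, 18, 13, 17, 4]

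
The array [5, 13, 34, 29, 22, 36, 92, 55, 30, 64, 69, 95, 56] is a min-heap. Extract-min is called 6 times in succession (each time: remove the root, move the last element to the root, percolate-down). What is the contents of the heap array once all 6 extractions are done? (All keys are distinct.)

[36, 55, 69, 64, 56, 95, 92]

extract-min #1 returns 5:
  remove root 5; move last element 56 to root → [56, 13, 34, 29, 22, 36, 92, 55, 30, 64, 69, 95]
  56 vs smaller child 13 at index 1, swap → [13, 56, 34, 29, 22, 36, 92, 55, 30, 64, 69, 95]
  56 vs smaller child 22 at index 4, swap → [13, 22, 34, 29, 56, 36, 92, 55, 30, 64, 69, 95]
extract-min #2 returns 13:
  remove root 13; move last element 95 to root → [95, 22, 34, 29, 56, 36, 92, 55, 30, 64, 69]
  95 vs smaller child 22 at index 1, swap → [22, 95, 34, 29, 56, 36, 92, 55, 30, 64, 69]
  95 vs smaller child 29 at index 3, swap → [22, 29, 34, 95, 56, 36, 92, 55, 30, 64, 69]
  95 vs smaller child 30 at index 8, swap → [22, 29, 34, 30, 56, 36, 92, 55, 95, 64, 69]
extract-min #3 returns 22:
  remove root 22; move last element 69 to root → [69, 29, 34, 30, 56, 36, 92, 55, 95, 64]
  69 vs smaller child 29 at index 1, swap → [29, 69, 34, 30, 56, 36, 92, 55, 95, 64]
  69 vs smaller child 30 at index 3, swap → [29, 30, 34, 69, 56, 36, 92, 55, 95, 64]
  69 vs smaller child 55 at index 7, swap → [29, 30, 34, 55, 56, 36, 92, 69, 95, 64]
extract-min #4 returns 29:
  remove root 29; move last element 64 to root → [64, 30, 34, 55, 56, 36, 92, 69, 95]
  64 vs smaller child 30 at index 1, swap → [30, 64, 34, 55, 56, 36, 92, 69, 95]
  64 vs smaller child 55 at index 3, swap → [30, 55, 34, 64, 56, 36, 92, 69, 95]
extract-min #5 returns 30:
  remove root 30; move last element 95 to root → [95, 55, 34, 64, 56, 36, 92, 69]
  95 vs smaller child 34 at index 2, swap → [34, 55, 95, 64, 56, 36, 92, 69]
  95 vs smaller child 36 at index 5, swap → [34, 55, 36, 64, 56, 95, 92, 69]
extract-min #6 returns 34:
  remove root 34; move last element 69 to root → [69, 55, 36, 64, 56, 95, 92]
  69 vs smaller child 36 at index 2, swap → [36, 55, 69, 64, 56, 95, 92]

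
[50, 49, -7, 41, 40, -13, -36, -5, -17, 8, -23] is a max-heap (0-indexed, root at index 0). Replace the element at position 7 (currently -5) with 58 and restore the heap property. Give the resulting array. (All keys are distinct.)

set index 7 from -5 to 58 → [50, 49, -7, 41, 40, -13, -36, 58, -17, 8, -23]
58 > parent 41 at index 3, swap → [50, 49, -7, 58, 40, -13, -36, 41, -17, 8, -23]
58 > parent 49 at index 1, swap → [50, 58, -7, 49, 40, -13, -36, 41, -17, 8, -23]
58 > parent 50 at index 0, swap → [58, 50, -7, 49, 40, -13, -36, 41, -17, 8, -23]

[58, 50, -7, 49, 40, -13, -36, 41, -17, 8, -23]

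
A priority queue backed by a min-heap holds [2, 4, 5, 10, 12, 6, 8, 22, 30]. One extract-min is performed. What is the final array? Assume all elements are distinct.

remove root 2; move last element 30 to root → [30, 4, 5, 10, 12, 6, 8, 22]
30 vs smaller child 4 at index 1, swap → [4, 30, 5, 10, 12, 6, 8, 22]
30 vs smaller child 10 at index 3, swap → [4, 10, 5, 30, 12, 6, 8, 22]
30 vs only child 22 at index 7, swap → [4, 10, 5, 22, 12, 6, 8, 30]

[4, 10, 5, 22, 12, 6, 8, 30]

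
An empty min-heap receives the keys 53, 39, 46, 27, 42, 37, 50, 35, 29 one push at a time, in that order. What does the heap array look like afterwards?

[27, 29, 37, 35, 42, 46, 50, 53, 39]

Insert 53:
  append 53 at index 0 → [53] (no swap needed)
Insert 39:
  append 39 at index 1 → [53, 39]
  39 < parent 53 at index 0, swap → [39, 53]
Insert 46:
  append 46 at index 2 → [39, 53, 46] (no swap needed)
Insert 27:
  append 27 at index 3 → [39, 53, 46, 27]
  27 < parent 53 at index 1, swap → [39, 27, 46, 53]
  27 < parent 39 at index 0, swap → [27, 39, 46, 53]
Insert 42:
  append 42 at index 4 → [27, 39, 46, 53, 42] (no swap needed)
Insert 37:
  append 37 at index 5 → [27, 39, 46, 53, 42, 37]
  37 < parent 46 at index 2, swap → [27, 39, 37, 53, 42, 46]
Insert 50:
  append 50 at index 6 → [27, 39, 37, 53, 42, 46, 50] (no swap needed)
Insert 35:
  append 35 at index 7 → [27, 39, 37, 53, 42, 46, 50, 35]
  35 < parent 53 at index 3, swap → [27, 39, 37, 35, 42, 46, 50, 53]
  35 < parent 39 at index 1, swap → [27, 35, 37, 39, 42, 46, 50, 53]
Insert 29:
  append 29 at index 8 → [27, 35, 37, 39, 42, 46, 50, 53, 29]
  29 < parent 39 at index 3, swap → [27, 35, 37, 29, 42, 46, 50, 53, 39]
  29 < parent 35 at index 1, swap → [27, 29, 37, 35, 42, 46, 50, 53, 39]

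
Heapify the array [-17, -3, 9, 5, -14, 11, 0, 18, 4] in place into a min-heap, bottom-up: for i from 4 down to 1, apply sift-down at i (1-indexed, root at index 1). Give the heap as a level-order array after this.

[-17, -14, 0, 4, -3, 11, 9, 18, 5]

sift down from index 4:
  5 vs smaller child 4 at index 9, swap → [-17, -3, 9, 4, -14, 11, 0, 18, 5]
sift down from index 3:
  9 vs smaller child 0 at index 7, swap → [-17, -3, 0, 4, -14, 11, 9, 18, 5]
sift down from index 2:
  -3 vs smaller child -14 at index 5, swap → [-17, -14, 0, 4, -3, 11, 9, 18, 5]
sift down from index 1: already satisfies heap property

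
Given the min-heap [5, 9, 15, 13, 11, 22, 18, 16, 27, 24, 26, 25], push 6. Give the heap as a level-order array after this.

append 6 at index 12 → [5, 9, 15, 13, 11, 22, 18, 16, 27, 24, 26, 25, 6]
6 < parent 22 at index 5, swap → [5, 9, 15, 13, 11, 6, 18, 16, 27, 24, 26, 25, 22]
6 < parent 15 at index 2, swap → [5, 9, 6, 13, 11, 15, 18, 16, 27, 24, 26, 25, 22]

[5, 9, 6, 13, 11, 15, 18, 16, 27, 24, 26, 25, 22]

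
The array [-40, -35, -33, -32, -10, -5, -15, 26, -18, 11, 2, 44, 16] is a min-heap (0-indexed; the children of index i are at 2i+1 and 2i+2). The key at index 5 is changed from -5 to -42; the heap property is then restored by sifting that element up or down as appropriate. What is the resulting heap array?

set index 5 from -5 to -42 → [-40, -35, -33, -32, -10, -42, -15, 26, -18, 11, 2, 44, 16]
-42 < parent -33 at index 2, swap → [-40, -35, -42, -32, -10, -33, -15, 26, -18, 11, 2, 44, 16]
-42 < parent -40 at index 0, swap → [-42, -35, -40, -32, -10, -33, -15, 26, -18, 11, 2, 44, 16]

[-42, -35, -40, -32, -10, -33, -15, 26, -18, 11, 2, 44, 16]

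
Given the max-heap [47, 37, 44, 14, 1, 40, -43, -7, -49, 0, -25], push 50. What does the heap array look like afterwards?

append 50 at index 11 → [47, 37, 44, 14, 1, 40, -43, -7, -49, 0, -25, 50]
50 > parent 40 at index 5, swap → [47, 37, 44, 14, 1, 50, -43, -7, -49, 0, -25, 40]
50 > parent 44 at index 2, swap → [47, 37, 50, 14, 1, 44, -43, -7, -49, 0, -25, 40]
50 > parent 47 at index 0, swap → [50, 37, 47, 14, 1, 44, -43, -7, -49, 0, -25, 40]

[50, 37, 47, 14, 1, 44, -43, -7, -49, 0, -25, 40]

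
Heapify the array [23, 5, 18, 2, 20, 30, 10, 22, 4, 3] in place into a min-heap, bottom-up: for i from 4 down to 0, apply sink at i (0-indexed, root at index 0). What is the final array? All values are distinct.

sift down from index 4:
  20 vs only child 3 at index 9, swap → [23, 5, 18, 2, 3, 30, 10, 22, 4, 20]
sift down from index 3: already satisfies heap property
sift down from index 2:
  18 vs smaller child 10 at index 6, swap → [23, 5, 10, 2, 3, 30, 18, 22, 4, 20]
sift down from index 1:
  5 vs smaller child 2 at index 3, swap → [23, 2, 10, 5, 3, 30, 18, 22, 4, 20]
  5 vs smaller child 4 at index 8, swap → [23, 2, 10, 4, 3, 30, 18, 22, 5, 20]
sift down from index 0:
  23 vs smaller child 2 at index 1, swap → [2, 23, 10, 4, 3, 30, 18, 22, 5, 20]
  23 vs smaller child 3 at index 4, swap → [2, 3, 10, 4, 23, 30, 18, 22, 5, 20]
  23 vs only child 20 at index 9, swap → [2, 3, 10, 4, 20, 30, 18, 22, 5, 23]

[2, 3, 10, 4, 20, 30, 18, 22, 5, 23]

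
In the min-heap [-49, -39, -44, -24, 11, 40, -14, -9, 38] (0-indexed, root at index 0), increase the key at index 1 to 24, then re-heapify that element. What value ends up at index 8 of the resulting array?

set index 1 from -39 to 24 → [-49, 24, -44, -24, 11, 40, -14, -9, 38]
24 vs smaller child -24 at index 3, swap → [-49, -24, -44, 24, 11, 40, -14, -9, 38]
24 vs smaller child -9 at index 7, swap → [-49, -24, -44, -9, 11, 40, -14, 24, 38]
resulting array: [-49, -24, -44, -9, 11, 40, -14, 24, 38]

38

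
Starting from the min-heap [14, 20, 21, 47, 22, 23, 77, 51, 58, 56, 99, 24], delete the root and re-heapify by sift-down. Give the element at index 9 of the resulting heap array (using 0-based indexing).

remove root 14; move last element 24 to root → [24, 20, 21, 47, 22, 23, 77, 51, 58, 56, 99]
24 vs smaller child 20 at index 1, swap → [20, 24, 21, 47, 22, 23, 77, 51, 58, 56, 99]
24 vs smaller child 22 at index 4, swap → [20, 22, 21, 47, 24, 23, 77, 51, 58, 56, 99]
resulting array: [20, 22, 21, 47, 24, 23, 77, 51, 58, 56, 99]

56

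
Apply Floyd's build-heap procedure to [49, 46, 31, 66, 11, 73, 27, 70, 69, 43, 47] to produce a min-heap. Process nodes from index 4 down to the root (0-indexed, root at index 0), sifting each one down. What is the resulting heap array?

[11, 43, 27, 66, 46, 73, 31, 70, 69, 49, 47]

sift down from index 4: already satisfies heap property
sift down from index 3: already satisfies heap property
sift down from index 2:
  31 vs smaller child 27 at index 6, swap → [49, 46, 27, 66, 11, 73, 31, 70, 69, 43, 47]
sift down from index 1:
  46 vs smaller child 11 at index 4, swap → [49, 11, 27, 66, 46, 73, 31, 70, 69, 43, 47]
  46 vs smaller child 43 at index 9, swap → [49, 11, 27, 66, 43, 73, 31, 70, 69, 46, 47]
sift down from index 0:
  49 vs smaller child 11 at index 1, swap → [11, 49, 27, 66, 43, 73, 31, 70, 69, 46, 47]
  49 vs smaller child 43 at index 4, swap → [11, 43, 27, 66, 49, 73, 31, 70, 69, 46, 47]
  49 vs smaller child 46 at index 9, swap → [11, 43, 27, 66, 46, 73, 31, 70, 69, 49, 47]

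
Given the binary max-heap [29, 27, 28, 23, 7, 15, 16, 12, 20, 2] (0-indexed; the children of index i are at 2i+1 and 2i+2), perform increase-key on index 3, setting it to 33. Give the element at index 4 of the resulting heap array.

set index 3 from 23 to 33 → [29, 27, 28, 33, 7, 15, 16, 12, 20, 2]
33 > parent 27 at index 1, swap → [29, 33, 28, 27, 7, 15, 16, 12, 20, 2]
33 > parent 29 at index 0, swap → [33, 29, 28, 27, 7, 15, 16, 12, 20, 2]
resulting array: [33, 29, 28, 27, 7, 15, 16, 12, 20, 2]

7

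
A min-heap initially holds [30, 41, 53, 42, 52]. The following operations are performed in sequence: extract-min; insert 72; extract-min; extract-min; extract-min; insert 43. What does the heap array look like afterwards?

extract-min → returns 30:
  remove root 30; move last element 52 to root → [52, 41, 53, 42]
  52 vs smaller child 41 at index 1, swap → [41, 52, 53, 42]
  52 vs only child 42 at index 3, swap → [41, 42, 53, 52]
insert 72:
  append 72 at index 4 → [41, 42, 53, 52, 72] (no swap needed)
extract-min → returns 41:
  remove root 41; move last element 72 to root → [72, 42, 53, 52]
  72 vs smaller child 42 at index 1, swap → [42, 72, 53, 52]
  72 vs only child 52 at index 3, swap → [42, 52, 53, 72]
extract-min → returns 42:
  remove root 42; move last element 72 to root → [72, 52, 53]
  72 vs smaller child 52 at index 1, swap → [52, 72, 53]
extract-min → returns 52:
  remove root 52; move last element 53 to root → [53, 72] (no swap needed)
insert 43:
  append 43 at index 2 → [53, 72, 43]
  43 < parent 53 at index 0, swap → [43, 72, 53]

[43, 72, 53]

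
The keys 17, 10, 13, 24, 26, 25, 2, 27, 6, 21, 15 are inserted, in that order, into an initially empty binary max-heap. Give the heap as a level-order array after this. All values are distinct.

[27, 26, 25, 24, 21, 13, 2, 10, 6, 17, 15]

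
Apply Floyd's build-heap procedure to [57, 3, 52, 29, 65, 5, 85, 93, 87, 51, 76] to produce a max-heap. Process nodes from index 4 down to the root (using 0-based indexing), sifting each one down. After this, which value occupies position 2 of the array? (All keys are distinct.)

85

sift down from index 4:
  65 vs larger child 76 at index 10, swap → [57, 3, 52, 29, 76, 5, 85, 93, 87, 51, 65]
sift down from index 3:
  29 vs larger child 93 at index 7, swap → [57, 3, 52, 93, 76, 5, 85, 29, 87, 51, 65]
sift down from index 2:
  52 vs larger child 85 at index 6, swap → [57, 3, 85, 93, 76, 5, 52, 29, 87, 51, 65]
sift down from index 1:
  3 vs larger child 93 at index 3, swap → [57, 93, 85, 3, 76, 5, 52, 29, 87, 51, 65]
  3 vs larger child 87 at index 8, swap → [57, 93, 85, 87, 76, 5, 52, 29, 3, 51, 65]
sift down from index 0:
  57 vs larger child 93 at index 1, swap → [93, 57, 85, 87, 76, 5, 52, 29, 3, 51, 65]
  57 vs larger child 87 at index 3, swap → [93, 87, 85, 57, 76, 5, 52, 29, 3, 51, 65]
resulting array: [93, 87, 85, 57, 76, 5, 52, 29, 3, 51, 65]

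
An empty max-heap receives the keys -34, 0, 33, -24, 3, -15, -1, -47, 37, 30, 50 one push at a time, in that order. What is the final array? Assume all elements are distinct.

[50, 37, 0, 3, 33, -15, -1, -47, -34, -24, 30]

Insert -34:
  append -34 at index 0 → [-34] (no swap needed)
Insert 0:
  append 0 at index 1 → [-34, 0]
  0 > parent -34 at index 0, swap → [0, -34]
Insert 33:
  append 33 at index 2 → [0, -34, 33]
  33 > parent 0 at index 0, swap → [33, -34, 0]
Insert -24:
  append -24 at index 3 → [33, -34, 0, -24]
  -24 > parent -34 at index 1, swap → [33, -24, 0, -34]
Insert 3:
  append 3 at index 4 → [33, -24, 0, -34, 3]
  3 > parent -24 at index 1, swap → [33, 3, 0, -34, -24]
Insert -15:
  append -15 at index 5 → [33, 3, 0, -34, -24, -15] (no swap needed)
Insert -1:
  append -1 at index 6 → [33, 3, 0, -34, -24, -15, -1] (no swap needed)
Insert -47:
  append -47 at index 7 → [33, 3, 0, -34, -24, -15, -1, -47] (no swap needed)
Insert 37:
  append 37 at index 8 → [33, 3, 0, -34, -24, -15, -1, -47, 37]
  37 > parent -34 at index 3, swap → [33, 3, 0, 37, -24, -15, -1, -47, -34]
  37 > parent 3 at index 1, swap → [33, 37, 0, 3, -24, -15, -1, -47, -34]
  37 > parent 33 at index 0, swap → [37, 33, 0, 3, -24, -15, -1, -47, -34]
Insert 30:
  append 30 at index 9 → [37, 33, 0, 3, -24, -15, -1, -47, -34, 30]
  30 > parent -24 at index 4, swap → [37, 33, 0, 3, 30, -15, -1, -47, -34, -24]
Insert 50:
  append 50 at index 10 → [37, 33, 0, 3, 30, -15, -1, -47, -34, -24, 50]
  50 > parent 30 at index 4, swap → [37, 33, 0, 3, 50, -15, -1, -47, -34, -24, 30]
  50 > parent 33 at index 1, swap → [37, 50, 0, 3, 33, -15, -1, -47, -34, -24, 30]
  50 > parent 37 at index 0, swap → [50, 37, 0, 3, 33, -15, -1, -47, -34, -24, 30]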